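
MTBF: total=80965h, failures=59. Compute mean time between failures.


Formula: MTBF = Total operating time / Number of failures
MTBF = 80965 / 59
MTBF = 1372.29 hours

1372.29 hours


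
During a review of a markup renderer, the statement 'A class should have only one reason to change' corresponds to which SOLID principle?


This describes the Single Responsibility Principle (SRP)

Single Responsibility Principle (SRP)


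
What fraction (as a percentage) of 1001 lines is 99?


Coverage = covered / total * 100
Coverage = 99 / 1001 * 100
Coverage = 9.89%

9.89%


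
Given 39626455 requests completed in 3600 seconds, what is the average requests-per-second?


Formula: throughput = requests / seconds
throughput = 39626455 / 3600
throughput = 11007.35 requests/second

11007.35 requests/second


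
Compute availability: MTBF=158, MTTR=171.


Availability = MTBF / (MTBF + MTTR)
Availability = 158 / (158 + 171)
Availability = 158 / 329
Availability = 48.0243%

48.0243%


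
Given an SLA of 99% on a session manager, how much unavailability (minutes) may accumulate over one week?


Formula: allowed downtime = period * (100 - SLA) / 100
Period (week) = 10080 minutes
Unavailability fraction = (100 - 99.0) / 100
Allowed downtime = 10080 * (100 - 99.0) / 100
Allowed downtime = 100.8 minutes

100.8 minutes


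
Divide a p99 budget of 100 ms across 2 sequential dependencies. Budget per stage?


Formula: per_stage = total_budget / stages
per_stage = 100 / 2
per_stage = 50.0 ms

50.0 ms


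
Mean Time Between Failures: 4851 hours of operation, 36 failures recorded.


Formula: MTBF = Total operating time / Number of failures
MTBF = 4851 / 36
MTBF = 134.75 hours

134.75 hours


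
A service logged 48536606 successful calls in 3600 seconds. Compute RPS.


Formula: throughput = requests / seconds
throughput = 48536606 / 3600
throughput = 13482.39 requests/second

13482.39 requests/second


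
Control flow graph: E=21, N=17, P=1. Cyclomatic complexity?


Formula: V(G) = E - N + 2P
V(G) = 21 - 17 + 2*1
V(G) = 4 + 2
V(G) = 6

6


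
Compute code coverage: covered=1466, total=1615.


Coverage = covered / total * 100
Coverage = 1466 / 1615 * 100
Coverage = 90.77%

90.77%


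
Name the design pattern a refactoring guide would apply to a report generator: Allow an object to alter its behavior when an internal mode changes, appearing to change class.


This matches the State pattern

State


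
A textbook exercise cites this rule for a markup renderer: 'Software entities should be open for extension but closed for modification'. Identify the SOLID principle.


This describes the Open/Closed Principle (OCP)

Open/Closed Principle (OCP)


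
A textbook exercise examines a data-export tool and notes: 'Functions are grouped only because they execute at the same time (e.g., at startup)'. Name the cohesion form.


Reasoning: Related by timing only
Type: Temporal cohesion

Temporal cohesion


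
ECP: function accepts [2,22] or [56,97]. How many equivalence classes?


Valid ranges: [2,22] and [56,97]
Class 1: x < 2 — invalid
Class 2: 2 ≤ x ≤ 22 — valid
Class 3: 22 < x < 56 — invalid (gap between ranges)
Class 4: 56 ≤ x ≤ 97 — valid
Class 5: x > 97 — invalid
Total equivalence classes: 5

5 equivalence classes


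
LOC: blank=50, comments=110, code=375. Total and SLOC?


Total LOC = blank + comment + code
Total LOC = 50 + 110 + 375 = 535
SLOC (source only) = code = 375

Total LOC: 535, SLOC: 375


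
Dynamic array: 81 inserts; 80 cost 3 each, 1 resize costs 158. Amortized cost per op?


Formula: Amortized cost = Total cost / Operations
Total cost = (80 * 3) + (1 * 158)
Total cost = 240 + 158 = 398
Amortized = 398 / 81 = 4.9136

4.9136


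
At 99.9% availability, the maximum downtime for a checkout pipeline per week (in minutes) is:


Formula: allowed downtime = period * (100 - SLA) / 100
Period (week) = 10080 minutes
Unavailability fraction = (100 - 99.9) / 100
Allowed downtime = 10080 * (100 - 99.9) / 100
Allowed downtime = 10.08 minutes

10.08 minutes


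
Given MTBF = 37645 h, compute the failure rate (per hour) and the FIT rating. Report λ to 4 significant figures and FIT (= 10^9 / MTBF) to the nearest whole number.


Formula: λ = 1 / MTBF; FIT = λ × 1e9 = 1e9 / MTBF
λ = 1 / 37645 ≈ 2.656e-05 failures/hour
FIT = 1e9 / 37645 ≈ 26564 failures per 1e9 hours (nearest whole number)

λ = 2.656e-05 /h, FIT = 26564


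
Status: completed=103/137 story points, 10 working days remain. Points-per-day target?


Formula: Required rate = Remaining points / Days left
Remaining = 137 - 103 = 34 points
Required rate = 34 / 10 = 3.4 points/day

3.4 points/day


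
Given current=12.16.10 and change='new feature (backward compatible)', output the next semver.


Current: 12.16.10
Change category: 'new feature (backward compatible)' → minor bump
SemVer rule: minor bump → increment MINOR, reset PATCH to 0 (MAJOR unchanged)
New: 12.17.0

12.17.0


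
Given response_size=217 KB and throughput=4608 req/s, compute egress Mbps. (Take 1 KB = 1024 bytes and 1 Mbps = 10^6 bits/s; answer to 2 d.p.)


Formula: Mbps = payload_bytes * RPS * 8 / 1e6
Payload per request = 217 KB = 217 * 1024 = 222208 bytes
Total bytes/sec = 222208 * 4608 = 1023934464
Total bits/sec = 1023934464 * 8 = 8191475712
Mbps = 8191475712 / 1e6 = 8191.48

8191.48 Mbps


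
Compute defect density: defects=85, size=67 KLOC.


Defect density = defects / KLOC
Defect density = 85 / 67
Defect density = 1.269 defects/KLOC

1.269 defects/KLOC


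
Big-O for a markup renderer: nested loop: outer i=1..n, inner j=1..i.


Reasoning: triangle: n(n+1)/2 ~ n^2/2
Complexity: O(n^2)

O(n^2)


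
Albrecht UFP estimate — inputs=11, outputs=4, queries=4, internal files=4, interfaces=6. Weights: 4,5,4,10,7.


UFP = EI*4 + EO*5 + EQ*4 + ILF*10 + EIF*7
UFP = 11*4 + 4*5 + 4*4 + 4*10 + 6*7
UFP = 44 + 20 + 16 + 40 + 42
UFP = 162

162


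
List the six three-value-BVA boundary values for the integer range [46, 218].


Range: [46, 218]
Boundaries: just below min, min, min+1, max-1, max, just above max
Values: [45, 46, 47, 217, 218, 219]

[45, 46, 47, 217, 218, 219]


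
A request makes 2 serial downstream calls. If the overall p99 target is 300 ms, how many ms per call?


Formula: per_stage = total_budget / stages
per_stage = 300 / 2
per_stage = 150.0 ms

150.0 ms


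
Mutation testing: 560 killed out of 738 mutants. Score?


Mutation score = killed / total * 100
Mutation score = 560 / 738 * 100
Mutation score = 75.88%

75.88%


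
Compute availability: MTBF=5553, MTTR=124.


Availability = MTBF / (MTBF + MTTR)
Availability = 5553 / (5553 + 124)
Availability = 5553 / 5677
Availability = 97.8157%

97.8157%


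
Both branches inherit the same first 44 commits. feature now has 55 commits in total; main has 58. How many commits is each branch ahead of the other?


Common ancestor: commit #44
feature commits after divergence: 55 - 44 = 11
main commits after divergence: 58 - 44 = 14
feature is 11 commits ahead of main
main is 14 commits ahead of feature

feature ahead: 11, main ahead: 14


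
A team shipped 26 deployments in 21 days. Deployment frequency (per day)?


Formula: deployments per day = releases / days
= 26 / 21
= 1.238 deploys/day
(equivalently, 8.67 deploys/week)

1.238 deploys/day


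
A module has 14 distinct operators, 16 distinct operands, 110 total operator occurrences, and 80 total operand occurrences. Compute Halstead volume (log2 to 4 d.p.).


Formula: V = N * log2(η), where N = N1 + N2 and η = η1 + η2
η = 14 + 16 = 30
N = 110 + 80 = 190
log2(30) ≈ 4.9069
V = 190 * 4.9069 = 932.31

932.31


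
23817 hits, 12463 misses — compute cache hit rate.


Formula: hit rate = hits / (hits + misses) * 100
hit rate = 23817 / (23817 + 12463) * 100
hit rate = 23817 / 36280 * 100
hit rate = 65.65%

65.65%


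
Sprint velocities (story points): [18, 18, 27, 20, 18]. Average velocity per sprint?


Formula: Avg velocity = Total points / Number of sprints
Points: [18, 18, 27, 20, 18]
Sum = 18 + 18 + 27 + 20 + 18 = 101
Avg velocity = 101 / 5 = 20.2 points/sprint

20.2 points/sprint


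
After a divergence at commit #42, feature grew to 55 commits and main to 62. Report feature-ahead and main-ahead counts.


Common ancestor: commit #42
feature commits after divergence: 55 - 42 = 13
main commits after divergence: 62 - 42 = 20
feature is 13 commits ahead of main
main is 20 commits ahead of feature

feature ahead: 13, main ahead: 20


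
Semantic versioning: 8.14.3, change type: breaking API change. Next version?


Current: 8.14.3
Change category: 'breaking API change' → major bump
SemVer rule: major bump → increment MAJOR, reset MINOR and PATCH to 0
New: 9.0.0

9.0.0


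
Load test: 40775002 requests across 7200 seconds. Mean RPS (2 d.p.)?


Formula: throughput = requests / seconds
throughput = 40775002 / 7200
throughput = 5663.19 requests/second

5663.19 requests/second


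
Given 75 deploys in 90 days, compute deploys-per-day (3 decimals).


Formula: deployments per day = releases / days
= 75 / 90
= 0.833 deploys/day
(equivalently, 5.83 deploys/week)

0.833 deploys/day


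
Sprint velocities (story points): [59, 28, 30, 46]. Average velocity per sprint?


Formula: Avg velocity = Total points / Number of sprints
Points: [59, 28, 30, 46]
Sum = 59 + 28 + 30 + 46 = 163
Avg velocity = 163 / 4 = 40.75 points/sprint

40.75 points/sprint


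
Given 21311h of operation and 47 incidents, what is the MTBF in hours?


Formula: MTBF = Total operating time / Number of failures
MTBF = 21311 / 47
MTBF = 453.43 hours

453.43 hours


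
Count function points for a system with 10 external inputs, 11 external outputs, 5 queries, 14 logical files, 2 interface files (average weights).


UFP = EI*4 + EO*5 + EQ*4 + ILF*10 + EIF*7
UFP = 10*4 + 11*5 + 5*4 + 14*10 + 2*7
UFP = 40 + 55 + 20 + 140 + 14
UFP = 269

269


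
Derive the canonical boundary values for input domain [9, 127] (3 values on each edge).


Range: [9, 127]
Boundaries: just below min, min, min+1, max-1, max, just above max
Values: [8, 9, 10, 126, 127, 128]

[8, 9, 10, 126, 127, 128]


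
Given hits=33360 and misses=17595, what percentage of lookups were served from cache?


Formula: hit rate = hits / (hits + misses) * 100
hit rate = 33360 / (33360 + 17595) * 100
hit rate = 33360 / 50955 * 100
hit rate = 65.47%

65.47%


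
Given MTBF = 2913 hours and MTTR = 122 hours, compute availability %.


Availability = MTBF / (MTBF + MTTR)
Availability = 2913 / (2913 + 122)
Availability = 2913 / 3035
Availability = 95.9802%

95.9802%


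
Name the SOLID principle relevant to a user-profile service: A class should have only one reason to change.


This describes the Single Responsibility Principle (SRP)

Single Responsibility Principle (SRP)


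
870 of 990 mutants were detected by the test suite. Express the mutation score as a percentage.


Mutation score = killed / total * 100
Mutation score = 870 / 990 * 100
Mutation score = 87.88%

87.88%


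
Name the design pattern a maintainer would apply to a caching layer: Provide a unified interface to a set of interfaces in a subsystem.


This matches the Facade pattern

Facade


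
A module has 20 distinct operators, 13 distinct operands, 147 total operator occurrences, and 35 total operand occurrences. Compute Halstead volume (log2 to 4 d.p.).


Formula: V = N * log2(η), where N = N1 + N2 and η = η1 + η2
η = 20 + 13 = 33
N = 147 + 35 = 182
log2(33) ≈ 5.0444
V = 182 * 5.0444 = 918.08

918.08


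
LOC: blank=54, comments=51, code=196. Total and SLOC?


Total LOC = blank + comment + code
Total LOC = 54 + 51 + 196 = 301
SLOC (source only) = code = 196

Total LOC: 301, SLOC: 196


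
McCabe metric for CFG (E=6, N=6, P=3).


Formula: V(G) = E - N + 2P
V(G) = 6 - 6 + 2*3
V(G) = 0 + 6
V(G) = 6

6


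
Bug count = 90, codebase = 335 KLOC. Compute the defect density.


Defect density = defects / KLOC
Defect density = 90 / 335
Defect density = 0.269 defects/KLOC

0.269 defects/KLOC


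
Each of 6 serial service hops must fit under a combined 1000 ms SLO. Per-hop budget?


Formula: per_stage = total_budget / stages
per_stage = 1000 / 6
per_stage = 166.67 ms

166.67 ms


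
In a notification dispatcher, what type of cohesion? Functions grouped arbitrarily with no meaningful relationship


Reasoning: Worst: random grouping
Type: Coincidental cohesion

Coincidental cohesion


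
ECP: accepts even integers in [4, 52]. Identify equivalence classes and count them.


Constraint: even integers in [4, 52]
Class 1: x < 4 — out-of-range invalid
Class 2: x in [4,52] but odd — wrong type invalid
Class 3: x in [4,52] and even — valid
Class 4: x > 52 — out-of-range invalid
Total equivalence classes: 4

4 equivalence classes


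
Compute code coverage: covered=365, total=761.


Coverage = covered / total * 100
Coverage = 365 / 761 * 100
Coverage = 47.96%

47.96%


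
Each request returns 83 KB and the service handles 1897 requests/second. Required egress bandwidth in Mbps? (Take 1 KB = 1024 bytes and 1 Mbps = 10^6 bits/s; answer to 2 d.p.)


Formula: Mbps = payload_bytes * RPS * 8 / 1e6
Payload per request = 83 KB = 83 * 1024 = 84992 bytes
Total bytes/sec = 84992 * 1897 = 161229824
Total bits/sec = 161229824 * 8 = 1289838592
Mbps = 1289838592 / 1e6 = 1289.84

1289.84 Mbps


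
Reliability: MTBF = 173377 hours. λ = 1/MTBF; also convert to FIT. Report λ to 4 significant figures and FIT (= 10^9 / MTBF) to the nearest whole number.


Formula: λ = 1 / MTBF; FIT = λ × 1e9 = 1e9 / MTBF
λ = 1 / 173377 ≈ 5.768e-06 failures/hour
FIT = 1e9 / 173377 ≈ 5768 failures per 1e9 hours (nearest whole number)

λ = 5.768e-06 /h, FIT = 5768


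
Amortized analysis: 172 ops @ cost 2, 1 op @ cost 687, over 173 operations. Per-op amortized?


Formula: Amortized cost = Total cost / Operations
Total cost = (172 * 2) + (1 * 687)
Total cost = 344 + 687 = 1031
Amortized = 1031 / 173 = 5.9595

5.9595


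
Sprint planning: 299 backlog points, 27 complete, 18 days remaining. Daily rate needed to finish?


Formula: Required rate = Remaining points / Days left
Remaining = 299 - 27 = 272 points
Required rate = 272 / 18 = 15.11 points/day

15.11 points/day


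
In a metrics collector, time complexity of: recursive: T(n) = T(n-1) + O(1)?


Reasoning: linear recursion with constant work per frame
Complexity: O(n)

O(n)


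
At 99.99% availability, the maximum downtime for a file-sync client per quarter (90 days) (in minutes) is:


Formula: allowed downtime = period * (100 - SLA) / 100
Period (quarter (90 days)) = 129600 minutes
Unavailability fraction = (100 - 99.99) / 100
Allowed downtime = 129600 * (100 - 99.99) / 100
Allowed downtime = 12.96 minutes

12.96 minutes


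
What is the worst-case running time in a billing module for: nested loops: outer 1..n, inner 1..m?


Reasoning: product of independent bounds
Complexity: O(n*m)

O(n*m)


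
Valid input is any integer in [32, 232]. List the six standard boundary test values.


Range: [32, 232]
Boundaries: just below min, min, min+1, max-1, max, just above max
Values: [31, 32, 33, 231, 232, 233]

[31, 32, 33, 231, 232, 233]


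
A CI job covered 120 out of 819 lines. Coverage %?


Coverage = covered / total * 100
Coverage = 120 / 819 * 100
Coverage = 14.65%

14.65%


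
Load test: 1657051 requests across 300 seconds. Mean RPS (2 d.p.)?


Formula: throughput = requests / seconds
throughput = 1657051 / 300
throughput = 5523.5 requests/second

5523.5 requests/second


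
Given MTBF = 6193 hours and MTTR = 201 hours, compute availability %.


Availability = MTBF / (MTBF + MTTR)
Availability = 6193 / (6193 + 201)
Availability = 6193 / 6394
Availability = 96.8564%

96.8564%


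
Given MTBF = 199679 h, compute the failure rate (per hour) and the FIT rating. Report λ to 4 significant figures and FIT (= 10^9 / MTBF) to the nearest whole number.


Formula: λ = 1 / MTBF; FIT = λ × 1e9 = 1e9 / MTBF
λ = 1 / 199679 ≈ 5.008e-06 failures/hour
FIT = 1e9 / 199679 ≈ 5008 failures per 1e9 hours (nearest whole number)

λ = 5.008e-06 /h, FIT = 5008


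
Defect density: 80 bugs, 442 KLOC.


Defect density = defects / KLOC
Defect density = 80 / 442
Defect density = 0.181 defects/KLOC

0.181 defects/KLOC


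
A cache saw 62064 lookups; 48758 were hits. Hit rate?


Formula: hit rate = hits / (hits + misses) * 100
hit rate = 48758 / (48758 + 13306) * 100
hit rate = 48758 / 62064 * 100
hit rate = 78.56%

78.56%


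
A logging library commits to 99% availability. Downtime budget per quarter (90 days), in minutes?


Formula: allowed downtime = period * (100 - SLA) / 100
Period (quarter (90 days)) = 129600 minutes
Unavailability fraction = (100 - 99.0) / 100
Allowed downtime = 129600 * (100 - 99.0) / 100
Allowed downtime = 1296.0 minutes

1296.0 minutes


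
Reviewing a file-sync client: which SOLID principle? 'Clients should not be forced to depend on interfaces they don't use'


This describes the Interface Segregation Principle (ISP)

Interface Segregation Principle (ISP)


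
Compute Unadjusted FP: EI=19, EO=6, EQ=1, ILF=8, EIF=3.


UFP = EI*4 + EO*5 + EQ*4 + ILF*10 + EIF*7
UFP = 19*4 + 6*5 + 1*4 + 8*10 + 3*7
UFP = 76 + 30 + 4 + 80 + 21
UFP = 211

211


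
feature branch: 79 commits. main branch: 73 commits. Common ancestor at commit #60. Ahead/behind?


Common ancestor: commit #60
feature commits after divergence: 79 - 60 = 19
main commits after divergence: 73 - 60 = 13
feature is 19 commits ahead of main
main is 13 commits ahead of feature

feature ahead: 19, main ahead: 13


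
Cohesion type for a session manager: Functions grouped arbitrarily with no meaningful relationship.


Reasoning: Worst: random grouping
Type: Coincidental cohesion

Coincidental cohesion


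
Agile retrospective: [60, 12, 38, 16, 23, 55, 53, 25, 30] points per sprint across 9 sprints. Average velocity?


Formula: Avg velocity = Total points / Number of sprints
Points: [60, 12, 38, 16, 23, 55, 53, 25, 30]
Sum = 60 + 12 + 38 + 16 + 23 + 55 + 53 + 25 + 30 = 312
Avg velocity = 312 / 9 = 34.67 points/sprint

34.67 points/sprint


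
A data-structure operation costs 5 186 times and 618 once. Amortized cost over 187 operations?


Formula: Amortized cost = Total cost / Operations
Total cost = (186 * 5) + (1 * 618)
Total cost = 930 + 618 = 1548
Amortized = 1548 / 187 = 8.2781

8.2781


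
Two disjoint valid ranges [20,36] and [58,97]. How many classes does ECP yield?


Valid ranges: [20,36] and [58,97]
Class 1: x < 20 — invalid
Class 2: 20 ≤ x ≤ 36 — valid
Class 3: 36 < x < 58 — invalid (gap between ranges)
Class 4: 58 ≤ x ≤ 97 — valid
Class 5: x > 97 — invalid
Total equivalence classes: 5

5 equivalence classes


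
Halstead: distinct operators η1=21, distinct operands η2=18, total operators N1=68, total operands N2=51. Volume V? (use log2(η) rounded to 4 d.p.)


Formula: V = N * log2(η), where N = N1 + N2 and η = η1 + η2
η = 21 + 18 = 39
N = 68 + 51 = 119
log2(39) ≈ 5.2854
V = 119 * 5.2854 = 628.96

628.96


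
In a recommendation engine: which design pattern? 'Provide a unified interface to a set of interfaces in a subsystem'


This matches the Facade pattern

Facade


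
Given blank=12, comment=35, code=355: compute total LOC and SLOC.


Total LOC = blank + comment + code
Total LOC = 12 + 35 + 355 = 402
SLOC (source only) = code = 355

Total LOC: 402, SLOC: 355


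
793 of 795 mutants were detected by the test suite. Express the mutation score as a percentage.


Mutation score = killed / total * 100
Mutation score = 793 / 795 * 100
Mutation score = 99.75%

99.75%


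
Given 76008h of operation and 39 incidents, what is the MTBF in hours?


Formula: MTBF = Total operating time / Number of failures
MTBF = 76008 / 39
MTBF = 1948.92 hours

1948.92 hours


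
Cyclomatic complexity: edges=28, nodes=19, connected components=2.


Formula: V(G) = E - N + 2P
V(G) = 28 - 19 + 2*2
V(G) = 9 + 4
V(G) = 13

13


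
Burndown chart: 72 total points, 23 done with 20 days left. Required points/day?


Formula: Required rate = Remaining points / Days left
Remaining = 72 - 23 = 49 points
Required rate = 49 / 20 = 2.45 points/day

2.45 points/day


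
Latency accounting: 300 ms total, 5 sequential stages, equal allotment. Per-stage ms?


Formula: per_stage = total_budget / stages
per_stage = 300 / 5
per_stage = 60.0 ms

60.0 ms


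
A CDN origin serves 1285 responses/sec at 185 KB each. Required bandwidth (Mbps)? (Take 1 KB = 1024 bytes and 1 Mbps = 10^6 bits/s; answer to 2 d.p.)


Formula: Mbps = payload_bytes * RPS * 8 / 1e6
Payload per request = 185 KB = 185 * 1024 = 189440 bytes
Total bytes/sec = 189440 * 1285 = 243430400
Total bits/sec = 243430400 * 8 = 1947443200
Mbps = 1947443200 / 1e6 = 1947.44

1947.44 Mbps


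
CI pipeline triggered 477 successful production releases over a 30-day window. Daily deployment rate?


Formula: deployments per day = releases / days
= 477 / 30
= 15.9 deploys/day
(equivalently, 111.3 deploys/week)

15.9 deploys/day


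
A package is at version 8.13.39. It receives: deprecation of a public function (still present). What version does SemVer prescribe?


Current: 8.13.39
Change category: 'deprecation of a public function (still present)' → minor bump
SemVer rule: minor bump → increment MINOR, reset PATCH to 0 (MAJOR unchanged)
New: 8.14.0

8.14.0


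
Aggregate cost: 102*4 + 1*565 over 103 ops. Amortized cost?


Formula: Amortized cost = Total cost / Operations
Total cost = (102 * 4) + (1 * 565)
Total cost = 408 + 565 = 973
Amortized = 973 / 103 = 9.4466

9.4466


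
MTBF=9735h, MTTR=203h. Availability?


Availability = MTBF / (MTBF + MTTR)
Availability = 9735 / (9735 + 203)
Availability = 9735 / 9938
Availability = 97.9573%

97.9573%


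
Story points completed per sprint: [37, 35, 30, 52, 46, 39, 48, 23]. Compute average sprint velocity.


Formula: Avg velocity = Total points / Number of sprints
Points: [37, 35, 30, 52, 46, 39, 48, 23]
Sum = 37 + 35 + 30 + 52 + 46 + 39 + 48 + 23 = 310
Avg velocity = 310 / 8 = 38.75 points/sprint

38.75 points/sprint


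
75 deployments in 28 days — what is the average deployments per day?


Formula: deployments per day = releases / days
= 75 / 28
= 2.679 deploys/day
(equivalently, 18.75 deploys/week)

2.679 deploys/day


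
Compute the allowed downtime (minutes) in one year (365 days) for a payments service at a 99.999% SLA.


Formula: allowed downtime = period * (100 - SLA) / 100
Period (year (365 days)) = 525600 minutes
Unavailability fraction = (100 - 99.999) / 100
Allowed downtime = 525600 * (100 - 99.999) / 100
Allowed downtime = 5.256 minutes

5.256 minutes


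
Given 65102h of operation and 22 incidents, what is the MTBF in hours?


Formula: MTBF = Total operating time / Number of failures
MTBF = 65102 / 22
MTBF = 2959.18 hours

2959.18 hours


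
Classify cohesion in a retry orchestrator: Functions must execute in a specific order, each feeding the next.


Reasoning: Output of one is input to next
Type: Sequential cohesion

Sequential cohesion


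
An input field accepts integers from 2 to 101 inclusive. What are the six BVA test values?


Range: [2, 101]
Boundaries: just below min, min, min+1, max-1, max, just above max
Values: [1, 2, 3, 100, 101, 102]

[1, 2, 3, 100, 101, 102]


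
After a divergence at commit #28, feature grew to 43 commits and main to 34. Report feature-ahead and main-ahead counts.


Common ancestor: commit #28
feature commits after divergence: 43 - 28 = 15
main commits after divergence: 34 - 28 = 6
feature is 15 commits ahead of main
main is 6 commits ahead of feature

feature ahead: 15, main ahead: 6


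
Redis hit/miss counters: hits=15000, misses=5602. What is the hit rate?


Formula: hit rate = hits / (hits + misses) * 100
hit rate = 15000 / (15000 + 5602) * 100
hit rate = 15000 / 20602 * 100
hit rate = 72.81%

72.81%


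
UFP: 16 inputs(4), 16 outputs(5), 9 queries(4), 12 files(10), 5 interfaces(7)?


UFP = EI*4 + EO*5 + EQ*4 + ILF*10 + EIF*7
UFP = 16*4 + 16*5 + 9*4 + 12*10 + 5*7
UFP = 64 + 80 + 36 + 120 + 35
UFP = 335

335


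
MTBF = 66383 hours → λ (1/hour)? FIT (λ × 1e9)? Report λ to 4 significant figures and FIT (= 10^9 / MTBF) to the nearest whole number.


Formula: λ = 1 / MTBF; FIT = λ × 1e9 = 1e9 / MTBF
λ = 1 / 66383 ≈ 1.506e-05 failures/hour
FIT = 1e9 / 66383 ≈ 15064 failures per 1e9 hours (nearest whole number)

λ = 1.506e-05 /h, FIT = 15064


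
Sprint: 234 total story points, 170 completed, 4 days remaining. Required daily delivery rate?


Formula: Required rate = Remaining points / Days left
Remaining = 234 - 170 = 64 points
Required rate = 64 / 4 = 16.0 points/day

16.0 points/day


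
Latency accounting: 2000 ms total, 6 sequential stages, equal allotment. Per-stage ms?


Formula: per_stage = total_budget / stages
per_stage = 2000 / 6
per_stage = 333.33 ms

333.33 ms


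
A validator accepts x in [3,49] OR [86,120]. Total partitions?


Valid ranges: [3,49] and [86,120]
Class 1: x < 3 — invalid
Class 2: 3 ≤ x ≤ 49 — valid
Class 3: 49 < x < 86 — invalid (gap between ranges)
Class 4: 86 ≤ x ≤ 120 — valid
Class 5: x > 120 — invalid
Total equivalence classes: 5

5 equivalence classes


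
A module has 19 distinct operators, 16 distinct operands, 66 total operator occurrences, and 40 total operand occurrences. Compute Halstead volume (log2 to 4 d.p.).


Formula: V = N * log2(η), where N = N1 + N2 and η = η1 + η2
η = 19 + 16 = 35
N = 66 + 40 = 106
log2(35) ≈ 5.1293
V = 106 * 5.1293 = 543.71

543.71


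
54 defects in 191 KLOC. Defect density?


Defect density = defects / KLOC
Defect density = 54 / 191
Defect density = 0.283 defects/KLOC

0.283 defects/KLOC


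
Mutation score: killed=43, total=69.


Mutation score = killed / total * 100
Mutation score = 43 / 69 * 100
Mutation score = 62.32%

62.32%


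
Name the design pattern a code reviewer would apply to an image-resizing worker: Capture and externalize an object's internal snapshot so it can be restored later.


This matches the Memento pattern

Memento


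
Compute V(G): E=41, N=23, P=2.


Formula: V(G) = E - N + 2P
V(G) = 41 - 23 + 2*2
V(G) = 18 + 4
V(G) = 22

22


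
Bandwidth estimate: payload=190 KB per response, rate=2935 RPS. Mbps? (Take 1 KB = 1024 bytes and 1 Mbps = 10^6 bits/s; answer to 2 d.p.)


Formula: Mbps = payload_bytes * RPS * 8 / 1e6
Payload per request = 190 KB = 190 * 1024 = 194560 bytes
Total bytes/sec = 194560 * 2935 = 571033600
Total bits/sec = 571033600 * 8 = 4568268800
Mbps = 4568268800 / 1e6 = 4568.27

4568.27 Mbps


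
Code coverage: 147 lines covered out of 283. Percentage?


Coverage = covered / total * 100
Coverage = 147 / 283 * 100
Coverage = 51.94%

51.94%


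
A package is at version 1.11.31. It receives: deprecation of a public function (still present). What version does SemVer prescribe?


Current: 1.11.31
Change category: 'deprecation of a public function (still present)' → minor bump
SemVer rule: minor bump → increment MINOR, reset PATCH to 0 (MAJOR unchanged)
New: 1.12.0

1.12.0


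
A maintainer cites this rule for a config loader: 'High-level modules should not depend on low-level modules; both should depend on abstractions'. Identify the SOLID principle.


This describes the Dependency Inversion Principle (DIP)

Dependency Inversion Principle (DIP)


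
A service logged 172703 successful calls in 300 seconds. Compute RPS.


Formula: throughput = requests / seconds
throughput = 172703 / 300
throughput = 575.68 requests/second

575.68 requests/second


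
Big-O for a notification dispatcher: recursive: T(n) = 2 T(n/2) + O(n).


Reasoning: master theorem case 2 (merge-sort recurrence)
Complexity: O(n log n)

O(n log n)


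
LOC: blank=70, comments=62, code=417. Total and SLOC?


Total LOC = blank + comment + code
Total LOC = 70 + 62 + 417 = 549
SLOC (source only) = code = 417

Total LOC: 549, SLOC: 417


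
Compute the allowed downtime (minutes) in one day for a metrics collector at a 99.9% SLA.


Formula: allowed downtime = period * (100 - SLA) / 100
Period (day) = 1440 minutes
Unavailability fraction = (100 - 99.9) / 100
Allowed downtime = 1440 * (100 - 99.9) / 100
Allowed downtime = 1.44 minutes

1.44 minutes


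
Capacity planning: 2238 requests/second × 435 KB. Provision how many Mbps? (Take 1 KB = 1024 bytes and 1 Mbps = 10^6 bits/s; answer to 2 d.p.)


Formula: Mbps = payload_bytes * RPS * 8 / 1e6
Payload per request = 435 KB = 435 * 1024 = 445440 bytes
Total bytes/sec = 445440 * 2238 = 996894720
Total bits/sec = 996894720 * 8 = 7975157760
Mbps = 7975157760 / 1e6 = 7975.16

7975.16 Mbps


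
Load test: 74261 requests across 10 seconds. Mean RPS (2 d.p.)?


Formula: throughput = requests / seconds
throughput = 74261 / 10
throughput = 7426.1 requests/second

7426.1 requests/second


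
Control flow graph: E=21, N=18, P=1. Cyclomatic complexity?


Formula: V(G) = E - N + 2P
V(G) = 21 - 18 + 2*1
V(G) = 3 + 2
V(G) = 5

5


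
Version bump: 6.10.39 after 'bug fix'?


Current: 6.10.39
Change category: 'bug fix' → patch bump
SemVer rule: patch bump → increment PATCH (MAJOR and MINOR unchanged)
New: 6.10.40

6.10.40


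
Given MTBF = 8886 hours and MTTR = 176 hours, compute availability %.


Availability = MTBF / (MTBF + MTTR)
Availability = 8886 / (8886 + 176)
Availability = 8886 / 9062
Availability = 98.0578%

98.0578%


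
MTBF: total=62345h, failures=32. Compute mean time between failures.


Formula: MTBF = Total operating time / Number of failures
MTBF = 62345 / 32
MTBF = 1948.28 hours

1948.28 hours


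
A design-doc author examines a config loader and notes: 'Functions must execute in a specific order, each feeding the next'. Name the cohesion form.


Reasoning: Output of one is input to next
Type: Sequential cohesion

Sequential cohesion


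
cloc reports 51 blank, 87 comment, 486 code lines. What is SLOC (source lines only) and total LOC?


Total LOC = blank + comment + code
Total LOC = 51 + 87 + 486 = 624
SLOC (source only) = code = 486

Total LOC: 624, SLOC: 486


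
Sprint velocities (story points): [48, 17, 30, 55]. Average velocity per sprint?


Formula: Avg velocity = Total points / Number of sprints
Points: [48, 17, 30, 55]
Sum = 48 + 17 + 30 + 55 = 150
Avg velocity = 150 / 4 = 37.5 points/sprint

37.5 points/sprint


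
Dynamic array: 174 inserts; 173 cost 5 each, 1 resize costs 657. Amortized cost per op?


Formula: Amortized cost = Total cost / Operations
Total cost = (173 * 5) + (1 * 657)
Total cost = 865 + 657 = 1522
Amortized = 1522 / 174 = 8.7471

8.7471


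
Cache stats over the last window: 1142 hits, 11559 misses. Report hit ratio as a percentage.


Formula: hit rate = hits / (hits + misses) * 100
hit rate = 1142 / (1142 + 11559) * 100
hit rate = 1142 / 12701 * 100
hit rate = 8.99%

8.99%


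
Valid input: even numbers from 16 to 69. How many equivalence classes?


Constraint: even integers in [16, 69]
Class 1: x < 16 — out-of-range invalid
Class 2: x in [16,69] but odd — wrong type invalid
Class 3: x in [16,69] and even — valid
Class 4: x > 69 — out-of-range invalid
Total equivalence classes: 4

4 equivalence classes


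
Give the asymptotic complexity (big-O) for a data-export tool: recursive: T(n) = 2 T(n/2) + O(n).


Reasoning: master theorem case 2 (merge-sort recurrence)
Complexity: O(n log n)

O(n log n)


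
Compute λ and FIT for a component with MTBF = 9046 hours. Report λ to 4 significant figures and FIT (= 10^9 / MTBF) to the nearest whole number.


Formula: λ = 1 / MTBF; FIT = λ × 1e9 = 1e9 / MTBF
λ = 1 / 9046 ≈ 1.105e-04 failures/hour
FIT = 1e9 / 9046 ≈ 110546 failures per 1e9 hours (nearest whole number)

λ = 1.105e-04 /h, FIT = 110546


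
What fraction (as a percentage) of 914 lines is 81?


Coverage = covered / total * 100
Coverage = 81 / 914 * 100
Coverage = 8.86%

8.86%


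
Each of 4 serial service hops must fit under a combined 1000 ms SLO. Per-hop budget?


Formula: per_stage = total_budget / stages
per_stage = 1000 / 4
per_stage = 250.0 ms

250.0 ms


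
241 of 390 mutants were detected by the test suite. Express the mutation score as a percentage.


Mutation score = killed / total * 100
Mutation score = 241 / 390 * 100
Mutation score = 61.79%

61.79%


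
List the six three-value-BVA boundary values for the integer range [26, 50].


Range: [26, 50]
Boundaries: just below min, min, min+1, max-1, max, just above max
Values: [25, 26, 27, 49, 50, 51]

[25, 26, 27, 49, 50, 51]


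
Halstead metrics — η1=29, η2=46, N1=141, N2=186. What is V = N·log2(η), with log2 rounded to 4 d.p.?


Formula: V = N * log2(η), where N = N1 + N2 and η = η1 + η2
η = 29 + 46 = 75
N = 141 + 186 = 327
log2(75) ≈ 6.2288
V = 327 * 6.2288 = 2036.82

2036.82


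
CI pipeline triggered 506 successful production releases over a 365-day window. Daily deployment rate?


Formula: deployments per day = releases / days
= 506 / 365
= 1.386 deploys/day
(equivalently, 9.7 deploys/week)

1.386 deploys/day


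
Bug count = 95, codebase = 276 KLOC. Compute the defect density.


Defect density = defects / KLOC
Defect density = 95 / 276
Defect density = 0.344 defects/KLOC

0.344 defects/KLOC


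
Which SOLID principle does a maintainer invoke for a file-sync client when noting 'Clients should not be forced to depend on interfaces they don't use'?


This describes the Interface Segregation Principle (ISP)

Interface Segregation Principle (ISP)


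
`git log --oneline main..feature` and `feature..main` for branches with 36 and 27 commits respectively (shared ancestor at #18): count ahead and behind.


Common ancestor: commit #18
feature commits after divergence: 36 - 18 = 18
main commits after divergence: 27 - 18 = 9
feature is 18 commits ahead of main
main is 9 commits ahead of feature

feature ahead: 18, main ahead: 9


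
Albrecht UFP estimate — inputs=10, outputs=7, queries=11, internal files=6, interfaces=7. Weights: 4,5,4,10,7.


UFP = EI*4 + EO*5 + EQ*4 + ILF*10 + EIF*7
UFP = 10*4 + 7*5 + 11*4 + 6*10 + 7*7
UFP = 40 + 35 + 44 + 60 + 49
UFP = 228

228


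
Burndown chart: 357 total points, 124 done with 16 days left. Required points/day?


Formula: Required rate = Remaining points / Days left
Remaining = 357 - 124 = 233 points
Required rate = 233 / 16 = 14.56 points/day

14.56 points/day


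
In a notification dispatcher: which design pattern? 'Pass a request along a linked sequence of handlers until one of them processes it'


This matches the Chain of Responsibility pattern

Chain of Responsibility


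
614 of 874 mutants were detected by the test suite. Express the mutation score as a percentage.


Mutation score = killed / total * 100
Mutation score = 614 / 874 * 100
Mutation score = 70.25%

70.25%


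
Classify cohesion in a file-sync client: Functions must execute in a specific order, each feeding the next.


Reasoning: Output of one is input to next
Type: Sequential cohesion

Sequential cohesion


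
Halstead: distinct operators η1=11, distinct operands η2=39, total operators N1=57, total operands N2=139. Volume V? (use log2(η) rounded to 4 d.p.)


Formula: V = N * log2(η), where N = N1 + N2 and η = η1 + η2
η = 11 + 39 = 50
N = 57 + 139 = 196
log2(50) ≈ 5.6439
V = 196 * 5.6439 = 1106.20

1106.20


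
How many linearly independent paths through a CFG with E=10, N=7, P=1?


Formula: V(G) = E - N + 2P
V(G) = 10 - 7 + 2*1
V(G) = 3 + 2
V(G) = 5

5


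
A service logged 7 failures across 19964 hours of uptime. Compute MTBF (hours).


Formula: MTBF = Total operating time / Number of failures
MTBF = 19964 / 7
MTBF = 2852.0 hours

2852.0 hours


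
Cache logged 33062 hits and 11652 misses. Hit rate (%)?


Formula: hit rate = hits / (hits + misses) * 100
hit rate = 33062 / (33062 + 11652) * 100
hit rate = 33062 / 44714 * 100
hit rate = 73.94%

73.94%


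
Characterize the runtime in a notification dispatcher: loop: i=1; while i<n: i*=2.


Reasoning: i doubles each step so iterations are log2(n)
Complexity: O(log n)

O(log n)


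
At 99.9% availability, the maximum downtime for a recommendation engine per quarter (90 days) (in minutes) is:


Formula: allowed downtime = period * (100 - SLA) / 100
Period (quarter (90 days)) = 129600 minutes
Unavailability fraction = (100 - 99.9) / 100
Allowed downtime = 129600 * (100 - 99.9) / 100
Allowed downtime = 129.6 minutes

129.6 minutes


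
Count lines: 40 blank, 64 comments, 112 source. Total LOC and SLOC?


Total LOC = blank + comment + code
Total LOC = 40 + 64 + 112 = 216
SLOC (source only) = code = 112

Total LOC: 216, SLOC: 112


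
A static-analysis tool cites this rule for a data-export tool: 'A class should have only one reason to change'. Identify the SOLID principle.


This describes the Single Responsibility Principle (SRP)

Single Responsibility Principle (SRP)


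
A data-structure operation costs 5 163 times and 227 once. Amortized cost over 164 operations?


Formula: Amortized cost = Total cost / Operations
Total cost = (163 * 5) + (1 * 227)
Total cost = 815 + 227 = 1042
Amortized = 1042 / 164 = 6.3537

6.3537


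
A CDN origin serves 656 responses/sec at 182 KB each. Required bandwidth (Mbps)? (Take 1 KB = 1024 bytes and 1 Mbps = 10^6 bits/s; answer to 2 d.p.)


Formula: Mbps = payload_bytes * RPS * 8 / 1e6
Payload per request = 182 KB = 182 * 1024 = 186368 bytes
Total bytes/sec = 186368 * 656 = 122257408
Total bits/sec = 122257408 * 8 = 978059264
Mbps = 978059264 / 1e6 = 978.06

978.06 Mbps


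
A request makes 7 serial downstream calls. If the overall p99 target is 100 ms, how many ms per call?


Formula: per_stage = total_budget / stages
per_stage = 100 / 7
per_stage = 14.29 ms

14.29 ms


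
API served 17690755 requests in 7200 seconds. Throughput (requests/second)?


Formula: throughput = requests / seconds
throughput = 17690755 / 7200
throughput = 2457.05 requests/second

2457.05 requests/second


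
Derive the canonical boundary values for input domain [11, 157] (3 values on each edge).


Range: [11, 157]
Boundaries: just below min, min, min+1, max-1, max, just above max
Values: [10, 11, 12, 156, 157, 158]

[10, 11, 12, 156, 157, 158]


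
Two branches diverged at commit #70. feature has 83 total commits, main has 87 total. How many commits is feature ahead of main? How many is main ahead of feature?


Common ancestor: commit #70
feature commits after divergence: 83 - 70 = 13
main commits after divergence: 87 - 70 = 17
feature is 13 commits ahead of main
main is 17 commits ahead of feature

feature ahead: 13, main ahead: 17


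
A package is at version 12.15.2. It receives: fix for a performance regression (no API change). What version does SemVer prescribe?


Current: 12.15.2
Change category: 'fix for a performance regression (no API change)' → patch bump
SemVer rule: patch bump → increment PATCH (MAJOR and MINOR unchanged)
New: 12.15.3

12.15.3


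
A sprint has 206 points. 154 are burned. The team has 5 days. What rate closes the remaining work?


Formula: Required rate = Remaining points / Days left
Remaining = 206 - 154 = 52 points
Required rate = 52 / 5 = 10.4 points/day

10.4 points/day


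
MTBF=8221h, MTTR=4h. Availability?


Availability = MTBF / (MTBF + MTTR)
Availability = 8221 / (8221 + 4)
Availability = 8221 / 8225
Availability = 99.9514%

99.9514%
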